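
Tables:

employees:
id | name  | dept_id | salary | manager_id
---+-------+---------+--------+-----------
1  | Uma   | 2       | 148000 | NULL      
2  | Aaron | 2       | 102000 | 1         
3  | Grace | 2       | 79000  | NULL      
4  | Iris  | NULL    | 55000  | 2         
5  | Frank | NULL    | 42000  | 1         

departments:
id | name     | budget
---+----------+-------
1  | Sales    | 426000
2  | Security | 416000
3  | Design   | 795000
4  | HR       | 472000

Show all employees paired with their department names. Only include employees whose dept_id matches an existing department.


INNER JOIN keeps only employees rows whose dept_id matches an id in departments. Walk through each employee:
  - employee 1 (Uma): dept_id=2 -> matches Security
  - employee 2 (Aaron): dept_id=2 -> matches Security
  - employee 3 (Grace): dept_id=2 -> matches Security
  - employee 4 (Iris): dept_id=NULL, no match -> dropped
  - employee 5 (Frank): dept_id=NULL, no match -> dropped
So 2 of 5 rows are dropped.

SQL:
SELECT a.name, b.name AS department
FROM employees a
INNER JOIN departments b ON a.dept_id = b.id

Result:
name  | department
------+-----------
Uma   | Security  
Aaron | Security  
Grace | Security  


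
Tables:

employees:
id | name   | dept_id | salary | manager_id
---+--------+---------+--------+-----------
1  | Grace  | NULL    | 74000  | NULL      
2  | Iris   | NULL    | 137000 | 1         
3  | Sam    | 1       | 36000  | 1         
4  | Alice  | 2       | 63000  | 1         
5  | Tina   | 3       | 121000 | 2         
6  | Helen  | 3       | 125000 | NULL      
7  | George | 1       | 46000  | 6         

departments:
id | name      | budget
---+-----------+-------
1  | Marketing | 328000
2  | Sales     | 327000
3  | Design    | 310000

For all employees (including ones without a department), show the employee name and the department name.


LEFT JOIN keeps every row from employees (the left table); where dept_id has no match in departments, the department columns become NULL. Walk through each employee:
  - employee 1 (Grace): dept_id=NULL, no match -> kept with NULL
  - employee 2 (Iris): dept_id=NULL, no match -> kept with NULL
  - employee 3 (Sam): dept_id=1 -> matches Marketing
  - employee 4 (Alice): dept_id=2 -> matches Sales
  - employee 5 (Tina): dept_id=3 -> matches Design
  - employee 6 (Helen): dept_id=3 -> matches Design
  - employee 7 (George): dept_id=1 -> matches Marketing
All 7 rows appear; 2 have NULL department.

SQL:
SELECT a.name, b.name AS department
FROM employees a
LEFT JOIN departments b ON a.dept_id = b.id

Result:
name   | department
-------+-----------
Grace  | NULL      
Iris   | NULL      
Sam    | Marketing 
Alice  | Sales     
Tina   | Design    
Helen  | Design    
George | Marketing 


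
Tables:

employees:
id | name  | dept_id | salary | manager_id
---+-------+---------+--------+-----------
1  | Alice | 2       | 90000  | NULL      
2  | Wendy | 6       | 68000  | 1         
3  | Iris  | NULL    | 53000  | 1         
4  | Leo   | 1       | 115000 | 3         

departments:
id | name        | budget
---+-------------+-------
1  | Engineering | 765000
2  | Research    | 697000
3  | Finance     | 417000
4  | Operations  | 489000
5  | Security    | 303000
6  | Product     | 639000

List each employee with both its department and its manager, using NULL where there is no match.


Two LEFT JOINs from the same base table employees: one to departments via dept_id, one to employees itself via manager_id. Both are LEFT so every employee is preserved.
Match against departments:
  - employee 1 (Alice): dept_id=2 -> matches Research
  - employee 2 (Wendy): dept_id=6 -> matches Product
  - employee 3 (Iris): dept_id=NULL, no match -> kept with NULL
  - employee 4 (Leo): dept_id=1 -> matches Engineering
Match against employees (self):
  - employee 1 (Alice): manager_id=NULL -> NULL
  - employee 2 (Wendy): manager_id=1 -> Alice
  - employee 3 (Iris): manager_id=1 -> Alice
  - employee 4 (Leo): manager_id=3 -> Iris

SQL:
SELECT a.name, b.name AS department, c.name AS manager
FROM employees a
LEFT JOIN departments b ON a.dept_id = b.id
LEFT JOIN employees c ON a.manager_id = c.id

Result:
name  | department  | manager
------+-------------+--------
Alice | Research    | NULL   
Wendy | Product     | Alice  
Iris  | NULL        | Alice  
Leo   | Engineering | Iris   


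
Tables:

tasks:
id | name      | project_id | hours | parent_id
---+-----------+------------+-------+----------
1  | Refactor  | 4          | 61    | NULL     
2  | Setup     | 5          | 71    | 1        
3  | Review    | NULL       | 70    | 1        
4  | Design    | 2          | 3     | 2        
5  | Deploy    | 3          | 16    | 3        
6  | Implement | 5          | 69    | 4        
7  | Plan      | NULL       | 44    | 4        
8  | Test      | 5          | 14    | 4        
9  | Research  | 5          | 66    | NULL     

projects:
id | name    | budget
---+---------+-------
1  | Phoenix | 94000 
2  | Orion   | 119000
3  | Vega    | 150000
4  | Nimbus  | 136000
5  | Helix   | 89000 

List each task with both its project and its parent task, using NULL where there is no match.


Two LEFT JOINs from the same base table tasks: one to projects via project_id, one to tasks itself via parent_id. Both are LEFT so every task is preserved.
Match against projects:
  - task 1 (Refactor): project_id=4 -> matches Nimbus
  - task 2 (Setup): project_id=5 -> matches Helix
  - task 3 (Review): project_id=NULL, no match -> kept with NULL
  - task 4 (Design): project_id=2 -> matches Orion
  - task 5 (Deploy): project_id=3 -> matches Vega
  - task 6 (Implement): project_id=5 -> matches Helix
  - task 7 (Plan): project_id=NULL, no match -> kept with NULL
  - task 8 (Test): project_id=5 -> matches Helix
  - task 9 (Research): project_id=5 -> matches Helix
Match against tasks (self):
  - task 1 (Refactor): parent_id=NULL -> NULL
  - task 2 (Setup): parent_id=1 -> Refactor
  - task 3 (Review): parent_id=1 -> Refactor
  - task 4 (Design): parent_id=2 -> Setup
  - task 5 (Deploy): parent_id=3 -> Review
  - task 6 (Implement): parent_id=4 -> Design
  - task 7 (Plan): parent_id=4 -> Design
  - task 8 (Test): parent_id=4 -> Design
  - task 9 (Research): parent_id=NULL -> NULL

SQL:
SELECT a.name, b.name AS project, c.name AS parent
FROM tasks a
LEFT JOIN projects b ON a.project_id = b.id
LEFT JOIN tasks c ON a.parent_id = c.id

Result:
name      | project | parent  
----------+---------+---------
Refactor  | Nimbus  | NULL    
Setup     | Helix   | Refactor
Review    | NULL    | Refactor
Design    | Orion   | Setup   
Deploy    | Vega    | Review  
Implement | Helix   | Design  
Plan      | NULL    | Design  
Test      | Helix   | Design  
Research  | Helix   | NULL    


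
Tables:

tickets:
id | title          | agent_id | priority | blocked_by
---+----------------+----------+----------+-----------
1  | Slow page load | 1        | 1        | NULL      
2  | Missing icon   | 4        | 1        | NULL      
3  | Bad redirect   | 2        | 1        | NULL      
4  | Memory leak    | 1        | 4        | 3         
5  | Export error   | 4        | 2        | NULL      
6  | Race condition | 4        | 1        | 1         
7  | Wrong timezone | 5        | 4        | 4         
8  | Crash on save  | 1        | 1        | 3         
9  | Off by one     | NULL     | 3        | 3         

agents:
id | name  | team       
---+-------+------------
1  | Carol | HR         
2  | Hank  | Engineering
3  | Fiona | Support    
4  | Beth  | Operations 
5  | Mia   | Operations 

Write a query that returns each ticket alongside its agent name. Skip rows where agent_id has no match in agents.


INNER JOIN keeps only tickets rows whose agent_id matches an id in agents. Walk through each ticket:
  - ticket 1 (Slow page load): agent_id=1 -> matches Carol
  - ticket 2 (Missing icon): agent_id=4 -> matches Beth
  - ticket 3 (Bad redirect): agent_id=2 -> matches Hank
  - ticket 4 (Memory leak): agent_id=1 -> matches Carol
  - ticket 5 (Export error): agent_id=4 -> matches Beth
  - ticket 6 (Race condition): agent_id=4 -> matches Beth
  - ticket 7 (Wrong timezone): agent_id=5 -> matches Mia
  - ticket 8 (Crash on save): agent_id=1 -> matches Carol
  - ticket 9 (Off by one): agent_id=NULL, no match -> dropped
So 1 of 9 rows is dropped.

SQL:
SELECT a.title, b.name AS agent
FROM tickets a
INNER JOIN agents b ON a.agent_id = b.id

Result:
title          | agent
---------------+------
Slow page load | Carol
Missing icon   | Beth 
Bad redirect   | Hank 
Memory leak    | Carol
Export error   | Beth 
Race condition | Beth 
Wrong timezone | Mia  
Crash on save  | Carol


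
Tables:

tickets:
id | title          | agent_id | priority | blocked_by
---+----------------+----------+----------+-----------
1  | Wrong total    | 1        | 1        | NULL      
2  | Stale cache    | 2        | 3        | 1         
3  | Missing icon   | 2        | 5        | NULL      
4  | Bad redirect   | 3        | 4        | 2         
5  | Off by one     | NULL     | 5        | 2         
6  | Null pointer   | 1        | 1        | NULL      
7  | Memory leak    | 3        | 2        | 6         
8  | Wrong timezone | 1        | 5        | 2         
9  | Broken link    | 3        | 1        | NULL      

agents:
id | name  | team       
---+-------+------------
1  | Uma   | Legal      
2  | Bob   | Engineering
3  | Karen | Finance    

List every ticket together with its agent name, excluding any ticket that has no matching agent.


INNER JOIN keeps only tickets rows whose agent_id matches an id in agents. Walk through each ticket:
  - ticket 1 (Wrong total): agent_id=1 -> matches Uma
  - ticket 2 (Stale cache): agent_id=2 -> matches Bob
  - ticket 3 (Missing icon): agent_id=2 -> matches Bob
  - ticket 4 (Bad redirect): agent_id=3 -> matches Karen
  - ticket 5 (Off by one): agent_id=NULL, no match -> dropped
  - ticket 6 (Null pointer): agent_id=1 -> matches Uma
  - ticket 7 (Memory leak): agent_id=3 -> matches Karen
  - ticket 8 (Wrong timezone): agent_id=1 -> matches Uma
  - ticket 9 (Broken link): agent_id=3 -> matches Karen
So 1 of 9 rows is dropped.

SQL:
SELECT a.title, b.name AS agent
FROM tickets a
INNER JOIN agents b ON a.agent_id = b.id

Result:
title          | agent
---------------+------
Wrong total    | Uma  
Stale cache    | Bob  
Missing icon   | Bob  
Bad redirect   | Karen
Null pointer   | Uma  
Memory leak    | Karen
Wrong timezone | Uma  
Broken link    | Karen


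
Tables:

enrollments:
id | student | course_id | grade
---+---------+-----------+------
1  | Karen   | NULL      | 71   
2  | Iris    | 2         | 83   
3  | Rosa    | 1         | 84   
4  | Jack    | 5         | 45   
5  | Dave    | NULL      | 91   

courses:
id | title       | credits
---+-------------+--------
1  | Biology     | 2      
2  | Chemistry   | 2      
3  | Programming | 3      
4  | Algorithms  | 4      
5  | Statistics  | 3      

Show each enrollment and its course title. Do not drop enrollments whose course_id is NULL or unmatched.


LEFT JOIN keeps every row from enrollments (the left table); where course_id has no match in courses, the course columns become NULL. Walk through each enrollment:
  - enrollment 1 (Karen): course_id=NULL, no match -> kept with NULL
  - enrollment 2 (Iris): course_id=2 -> matches Chemistry
  - enrollment 3 (Rosa): course_id=1 -> matches Biology
  - enrollment 4 (Jack): course_id=5 -> matches Statistics
  - enrollment 5 (Dave): course_id=NULL, no match -> kept with NULL
All 5 rows appear; 2 have NULL course.

SQL:
SELECT a.student, b.title AS course
FROM enrollments a
LEFT JOIN courses b ON a.course_id = b.id

Result:
student | course    
--------+-----------
Karen   | NULL      
Iris    | Chemistry 
Rosa    | Biology   
Jack    | Statistics
Dave    | NULL      


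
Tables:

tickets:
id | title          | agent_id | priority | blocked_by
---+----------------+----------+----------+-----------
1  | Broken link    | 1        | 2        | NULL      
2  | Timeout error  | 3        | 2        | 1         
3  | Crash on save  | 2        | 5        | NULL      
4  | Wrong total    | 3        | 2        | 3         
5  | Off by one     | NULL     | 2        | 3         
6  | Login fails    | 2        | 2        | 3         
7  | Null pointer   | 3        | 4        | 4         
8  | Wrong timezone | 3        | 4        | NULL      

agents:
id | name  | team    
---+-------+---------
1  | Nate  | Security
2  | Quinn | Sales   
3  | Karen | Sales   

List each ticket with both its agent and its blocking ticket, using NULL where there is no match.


Two LEFT JOINs from the same base table tickets: one to agents via agent_id, one to tickets itself via blocked_by. Both are LEFT so every ticket is preserved.
Match against agents:
  - ticket 1 (Broken link): agent_id=1 -> matches Nate
  - ticket 2 (Timeout error): agent_id=3 -> matches Karen
  - ticket 3 (Crash on save): agent_id=2 -> matches Quinn
  - ticket 4 (Wrong total): agent_id=3 -> matches Karen
  - ticket 5 (Off by one): agent_id=NULL, no match -> kept with NULL
  - ticket 6 (Login fails): agent_id=2 -> matches Quinn
  - ticket 7 (Null pointer): agent_id=3 -> matches Karen
  - ticket 8 (Wrong timezone): agent_id=3 -> matches Karen
Match against tickets (self):
  - ticket 1 (Broken link): blocked_by=NULL -> NULL
  - ticket 2 (Timeout error): blocked_by=1 -> Broken link
  - ticket 3 (Crash on save): blocked_by=NULL -> NULL
  - ticket 4 (Wrong total): blocked_by=3 -> Crash on save
  - ticket 5 (Off by one): blocked_by=3 -> Crash on save
  - ticket 6 (Login fails): blocked_by=3 -> Crash on save
  - ticket 7 (Null pointer): blocked_by=4 -> Wrong total
  - ticket 8 (Wrong timezone): blocked_by=NULL -> NULL

SQL:
SELECT a.title, b.name AS agent, c.title AS blocked_by
FROM tickets a
LEFT JOIN agents b ON a.agent_id = b.id
LEFT JOIN tickets c ON a.blocked_by = c.id

Result:
title          | agent | blocked_by   
---------------+-------+--------------
Broken link    | Nate  | NULL         
Timeout error  | Karen | Broken link  
Crash on save  | Quinn | NULL         
Wrong total    | Karen | Crash on save
Off by one     | NULL  | Crash on save
Login fails    | Quinn | Crash on save
Null pointer   | Karen | Wrong total  
Wrong timezone | Karen | NULL         


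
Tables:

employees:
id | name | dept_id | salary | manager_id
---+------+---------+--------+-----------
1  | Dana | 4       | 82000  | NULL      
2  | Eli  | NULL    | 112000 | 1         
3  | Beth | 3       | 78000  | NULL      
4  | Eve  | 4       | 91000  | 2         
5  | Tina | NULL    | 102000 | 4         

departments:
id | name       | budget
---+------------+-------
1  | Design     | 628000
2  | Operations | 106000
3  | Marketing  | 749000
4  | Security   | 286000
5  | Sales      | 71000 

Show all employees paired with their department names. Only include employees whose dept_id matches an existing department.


INNER JOIN keeps only employees rows whose dept_id matches an id in departments. Walk through each employee:
  - employee 1 (Dana): dept_id=4 -> matches Security
  - employee 2 (Eli): dept_id=NULL, no match -> dropped
  - employee 3 (Beth): dept_id=3 -> matches Marketing
  - employee 4 (Eve): dept_id=4 -> matches Security
  - employee 5 (Tina): dept_id=NULL, no match -> dropped
So 2 of 5 rows are dropped.

SQL:
SELECT a.name, b.name AS department
FROM employees a
INNER JOIN departments b ON a.dept_id = b.id

Result:
name | department
-----+-----------
Dana | Security  
Beth | Marketing 
Eve  | Security  


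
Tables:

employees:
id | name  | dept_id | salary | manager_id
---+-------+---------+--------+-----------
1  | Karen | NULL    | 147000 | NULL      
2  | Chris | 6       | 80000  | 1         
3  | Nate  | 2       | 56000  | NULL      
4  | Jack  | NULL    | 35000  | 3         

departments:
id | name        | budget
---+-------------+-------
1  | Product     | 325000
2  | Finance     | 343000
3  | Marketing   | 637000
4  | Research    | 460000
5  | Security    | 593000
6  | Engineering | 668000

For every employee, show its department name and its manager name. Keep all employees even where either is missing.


Two LEFT JOINs from the same base table employees: one to departments via dept_id, one to employees itself via manager_id. Both are LEFT so every employee is preserved.
Match against departments:
  - employee 1 (Karen): dept_id=NULL, no match -> kept with NULL
  - employee 2 (Chris): dept_id=6 -> matches Engineering
  - employee 3 (Nate): dept_id=2 -> matches Finance
  - employee 4 (Jack): dept_id=NULL, no match -> kept with NULL
Match against employees (self):
  - employee 1 (Karen): manager_id=NULL -> NULL
  - employee 2 (Chris): manager_id=1 -> Karen
  - employee 3 (Nate): manager_id=NULL -> NULL
  - employee 4 (Jack): manager_id=3 -> Nate

SQL:
SELECT a.name, b.name AS department, c.name AS manager
FROM employees a
LEFT JOIN departments b ON a.dept_id = b.id
LEFT JOIN employees c ON a.manager_id = c.id

Result:
name  | department  | manager
------+-------------+--------
Karen | NULL        | NULL   
Chris | Engineering | Karen  
Nate  | Finance     | NULL   
Jack  | NULL        | Nate   


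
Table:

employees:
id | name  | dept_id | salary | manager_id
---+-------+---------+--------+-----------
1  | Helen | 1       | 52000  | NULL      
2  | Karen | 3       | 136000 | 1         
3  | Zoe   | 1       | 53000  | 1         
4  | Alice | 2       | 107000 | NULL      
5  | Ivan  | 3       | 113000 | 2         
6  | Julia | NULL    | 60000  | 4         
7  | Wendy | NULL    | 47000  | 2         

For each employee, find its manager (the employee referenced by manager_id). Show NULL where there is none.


This is a self-join: employees is joined to a second copy of itself, matching each row's manager_id to another row's id. Use LEFT JOIN so rows with manager_id=NULL are kept.
  - employee 1 (Helen): manager_id=NULL -> NULL
  - employee 2 (Karen): manager_id=1 -> Helen
  - employee 3 (Zoe): manager_id=1 -> Helen
  - employee 4 (Alice): manager_id=NULL -> NULL
  - employee 5 (Ivan): manager_id=2 -> Karen
  - employee 6 (Julia): manager_id=4 -> Alice
  - employee 7 (Wendy): manager_id=2 -> Karen

SQL:
SELECT a.name AS item, b.name AS manager
FROM employees a
LEFT JOIN employees b ON a.manager_id = b.id

Result:
item  | manager
------+--------
Helen | NULL   
Karen | Helen  
Zoe   | Helen  
Alice | NULL   
Ivan  | Karen  
Julia | Alice  
Wendy | Karen  


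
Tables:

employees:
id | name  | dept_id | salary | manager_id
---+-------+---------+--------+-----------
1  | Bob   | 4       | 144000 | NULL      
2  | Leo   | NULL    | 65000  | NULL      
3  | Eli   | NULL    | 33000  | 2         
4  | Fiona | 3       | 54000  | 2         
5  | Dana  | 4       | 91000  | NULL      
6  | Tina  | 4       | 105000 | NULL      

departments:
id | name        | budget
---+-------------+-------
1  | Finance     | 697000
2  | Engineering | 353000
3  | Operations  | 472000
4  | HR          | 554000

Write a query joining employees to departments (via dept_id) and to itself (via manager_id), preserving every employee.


Two LEFT JOINs from the same base table employees: one to departments via dept_id, one to employees itself via manager_id. Both are LEFT so every employee is preserved.
Match against departments:
  - employee 1 (Bob): dept_id=4 -> matches HR
  - employee 2 (Leo): dept_id=NULL, no match -> kept with NULL
  - employee 3 (Eli): dept_id=NULL, no match -> kept with NULL
  - employee 4 (Fiona): dept_id=3 -> matches Operations
  - employee 5 (Dana): dept_id=4 -> matches HR
  - employee 6 (Tina): dept_id=4 -> matches HR
Match against employees (self):
  - employee 1 (Bob): manager_id=NULL -> NULL
  - employee 2 (Leo): manager_id=NULL -> NULL
  - employee 3 (Eli): manager_id=2 -> Leo
  - employee 4 (Fiona): manager_id=2 -> Leo
  - employee 5 (Dana): manager_id=NULL -> NULL
  - employee 6 (Tina): manager_id=NULL -> NULL

SQL:
SELECT a.name, b.name AS department, c.name AS manager
FROM employees a
LEFT JOIN departments b ON a.dept_id = b.id
LEFT JOIN employees c ON a.manager_id = c.id

Result:
name  | department | manager
------+------------+--------
Bob   | HR         | NULL   
Leo   | NULL       | NULL   
Eli   | NULL       | Leo    
Fiona | Operations | Leo    
Dana  | HR         | NULL   
Tina  | HR         | NULL   


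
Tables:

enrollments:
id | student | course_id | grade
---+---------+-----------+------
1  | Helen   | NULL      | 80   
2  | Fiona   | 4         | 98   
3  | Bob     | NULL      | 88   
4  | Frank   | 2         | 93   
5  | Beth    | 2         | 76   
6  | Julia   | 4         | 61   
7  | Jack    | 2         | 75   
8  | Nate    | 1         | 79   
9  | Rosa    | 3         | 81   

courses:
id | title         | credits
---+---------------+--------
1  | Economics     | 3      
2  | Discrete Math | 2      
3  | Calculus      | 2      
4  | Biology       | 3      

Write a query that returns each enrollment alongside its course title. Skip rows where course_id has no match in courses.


INNER JOIN keeps only enrollments rows whose course_id matches an id in courses. Walk through each enrollment:
  - enrollment 1 (Helen): course_id=NULL, no match -> dropped
  - enrollment 2 (Fiona): course_id=4 -> matches Biology
  - enrollment 3 (Bob): course_id=NULL, no match -> dropped
  - enrollment 4 (Frank): course_id=2 -> matches Discrete Math
  - enrollment 5 (Beth): course_id=2 -> matches Discrete Math
  - enrollment 6 (Julia): course_id=4 -> matches Biology
  - enrollment 7 (Jack): course_id=2 -> matches Discrete Math
  - enrollment 8 (Nate): course_id=1 -> matches Economics
  - enrollment 9 (Rosa): course_id=3 -> matches Calculus
So 2 of 9 rows are dropped.

SQL:
SELECT a.student, b.title AS course
FROM enrollments a
INNER JOIN courses b ON a.course_id = b.id

Result:
student | course       
--------+--------------
Fiona   | Biology      
Frank   | Discrete Math
Beth    | Discrete Math
Julia   | Biology      
Jack    | Discrete Math
Nate    | Economics    
Rosa    | Calculus     


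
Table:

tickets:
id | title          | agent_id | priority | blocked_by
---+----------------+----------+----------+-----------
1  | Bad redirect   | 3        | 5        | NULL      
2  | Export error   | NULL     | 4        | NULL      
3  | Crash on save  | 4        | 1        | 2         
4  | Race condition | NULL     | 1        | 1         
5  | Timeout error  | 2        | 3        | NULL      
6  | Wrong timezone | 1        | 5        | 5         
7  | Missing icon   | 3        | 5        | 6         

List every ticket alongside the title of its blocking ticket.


This is a self-join: tickets is joined to a second copy of itself, matching each row's blocked_by to another row's id. Use LEFT JOIN so rows with blocked_by=NULL are kept.
  - ticket 1 (Bad redirect): blocked_by=NULL -> NULL
  - ticket 2 (Export error): blocked_by=NULL -> NULL
  - ticket 3 (Crash on save): blocked_by=2 -> Export error
  - ticket 4 (Race condition): blocked_by=1 -> Bad redirect
  - ticket 5 (Timeout error): blocked_by=NULL -> NULL
  - ticket 6 (Wrong timezone): blocked_by=5 -> Timeout error
  - ticket 7 (Missing icon): blocked_by=6 -> Wrong timezone

SQL:
SELECT a.title AS item, b.title AS blocked_by
FROM tickets a
LEFT JOIN tickets b ON a.blocked_by = b.id

Result:
item           | blocked_by    
---------------+---------------
Bad redirect   | NULL          
Export error   | NULL          
Crash on save  | Export error  
Race condition | Bad redirect  
Timeout error  | NULL          
Wrong timezone | Timeout error 
Missing icon   | Wrong timezone


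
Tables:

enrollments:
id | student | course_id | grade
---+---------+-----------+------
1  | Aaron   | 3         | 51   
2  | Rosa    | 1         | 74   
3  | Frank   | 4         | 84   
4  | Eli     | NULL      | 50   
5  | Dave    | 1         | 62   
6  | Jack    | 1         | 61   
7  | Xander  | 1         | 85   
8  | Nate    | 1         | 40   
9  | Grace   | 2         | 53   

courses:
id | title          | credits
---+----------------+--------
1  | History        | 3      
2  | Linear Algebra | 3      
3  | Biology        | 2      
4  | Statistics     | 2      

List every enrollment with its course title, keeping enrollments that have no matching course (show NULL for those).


LEFT JOIN keeps every row from enrollments (the left table); where course_id has no match in courses, the course columns become NULL. Walk through each enrollment:
  - enrollment 1 (Aaron): course_id=3 -> matches Biology
  - enrollment 2 (Rosa): course_id=1 -> matches History
  - enrollment 3 (Frank): course_id=4 -> matches Statistics
  - enrollment 4 (Eli): course_id=NULL, no match -> kept with NULL
  - enrollment 5 (Dave): course_id=1 -> matches History
  - enrollment 6 (Jack): course_id=1 -> matches History
  - enrollment 7 (Xander): course_id=1 -> matches History
  - enrollment 8 (Nate): course_id=1 -> matches History
  - enrollment 9 (Grace): course_id=2 -> matches Linear Algebra
All 9 rows appear; 1 has NULL course.

SQL:
SELECT a.student, b.title AS course
FROM enrollments a
LEFT JOIN courses b ON a.course_id = b.id

Result:
student | course        
--------+---------------
Aaron   | Biology       
Rosa    | History       
Frank   | Statistics    
Eli     | NULL          
Dave    | History       
Jack    | History       
Xander  | History       
Nate    | History       
Grace   | Linear Algebra


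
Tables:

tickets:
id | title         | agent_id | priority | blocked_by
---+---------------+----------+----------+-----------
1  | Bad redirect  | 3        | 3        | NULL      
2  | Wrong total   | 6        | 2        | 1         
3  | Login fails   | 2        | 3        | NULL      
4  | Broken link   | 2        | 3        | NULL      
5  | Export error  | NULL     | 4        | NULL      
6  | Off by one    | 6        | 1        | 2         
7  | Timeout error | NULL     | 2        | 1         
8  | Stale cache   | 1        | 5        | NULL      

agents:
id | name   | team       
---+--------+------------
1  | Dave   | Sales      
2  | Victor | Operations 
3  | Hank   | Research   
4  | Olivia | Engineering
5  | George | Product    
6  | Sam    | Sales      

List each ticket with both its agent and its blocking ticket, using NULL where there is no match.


Two LEFT JOINs from the same base table tickets: one to agents via agent_id, one to tickets itself via blocked_by. Both are LEFT so every ticket is preserved.
Match against agents:
  - ticket 1 (Bad redirect): agent_id=3 -> matches Hank
  - ticket 2 (Wrong total): agent_id=6 -> matches Sam
  - ticket 3 (Login fails): agent_id=2 -> matches Victor
  - ticket 4 (Broken link): agent_id=2 -> matches Victor
  - ticket 5 (Export error): agent_id=NULL, no match -> kept with NULL
  - ticket 6 (Off by one): agent_id=6 -> matches Sam
  - ticket 7 (Timeout error): agent_id=NULL, no match -> kept with NULL
  - ticket 8 (Stale cache): agent_id=1 -> matches Dave
Match against tickets (self):
  - ticket 1 (Bad redirect): blocked_by=NULL -> NULL
  - ticket 2 (Wrong total): blocked_by=1 -> Bad redirect
  - ticket 3 (Login fails): blocked_by=NULL -> NULL
  - ticket 4 (Broken link): blocked_by=NULL -> NULL
  - ticket 5 (Export error): blocked_by=NULL -> NULL
  - ticket 6 (Off by one): blocked_by=2 -> Wrong total
  - ticket 7 (Timeout error): blocked_by=1 -> Bad redirect
  - ticket 8 (Stale cache): blocked_by=NULL -> NULL

SQL:
SELECT a.title, b.name AS agent, c.title AS blocked_by
FROM tickets a
LEFT JOIN agents b ON a.agent_id = b.id
LEFT JOIN tickets c ON a.blocked_by = c.id

Result:
title         | agent  | blocked_by  
--------------+--------+-------------
Bad redirect  | Hank   | NULL        
Wrong total   | Sam    | Bad redirect
Login fails   | Victor | NULL        
Broken link   | Victor | NULL        
Export error  | NULL   | NULL        
Off by one    | Sam    | Wrong total 
Timeout error | NULL   | Bad redirect
Stale cache   | Dave   | NULL        


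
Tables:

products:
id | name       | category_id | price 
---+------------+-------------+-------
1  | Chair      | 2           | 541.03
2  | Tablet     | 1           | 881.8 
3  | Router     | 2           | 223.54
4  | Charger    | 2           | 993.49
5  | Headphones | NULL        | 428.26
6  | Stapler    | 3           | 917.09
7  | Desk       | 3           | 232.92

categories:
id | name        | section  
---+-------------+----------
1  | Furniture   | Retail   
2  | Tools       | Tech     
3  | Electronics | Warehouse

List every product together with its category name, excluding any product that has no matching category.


INNER JOIN keeps only products rows whose category_id matches an id in categories. Walk through each product:
  - product 1 (Chair): category_id=2 -> matches Tools
  - product 2 (Tablet): category_id=1 -> matches Furniture
  - product 3 (Router): category_id=2 -> matches Tools
  - product 4 (Charger): category_id=2 -> matches Tools
  - product 5 (Headphones): category_id=NULL, no match -> dropped
  - product 6 (Stapler): category_id=3 -> matches Electronics
  - product 7 (Desk): category_id=3 -> matches Electronics
So 1 of 7 rows is dropped.

SQL:
SELECT a.name, b.name AS category
FROM products a
INNER JOIN categories b ON a.category_id = b.id

Result:
name    | category   
--------+------------
Chair   | Tools      
Tablet  | Furniture  
Router  | Tools      
Charger | Tools      
Stapler | Electronics
Desk    | Electronics


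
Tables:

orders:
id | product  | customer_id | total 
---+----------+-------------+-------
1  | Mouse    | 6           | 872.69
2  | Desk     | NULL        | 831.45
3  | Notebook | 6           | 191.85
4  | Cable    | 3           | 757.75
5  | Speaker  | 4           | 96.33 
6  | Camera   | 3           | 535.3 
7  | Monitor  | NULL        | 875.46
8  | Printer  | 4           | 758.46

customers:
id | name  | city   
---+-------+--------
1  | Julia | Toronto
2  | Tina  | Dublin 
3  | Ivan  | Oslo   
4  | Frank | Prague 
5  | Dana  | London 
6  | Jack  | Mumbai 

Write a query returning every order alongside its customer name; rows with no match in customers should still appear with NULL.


LEFT JOIN keeps every row from orders (the left table); where customer_id has no match in customers, the customer columns become NULL. Walk through each order:
  - order 1 (Mouse): customer_id=6 -> matches Jack
  - order 2 (Desk): customer_id=NULL, no match -> kept with NULL
  - order 3 (Notebook): customer_id=6 -> matches Jack
  - order 4 (Cable): customer_id=3 -> matches Ivan
  - order 5 (Speaker): customer_id=4 -> matches Frank
  - order 6 (Camera): customer_id=3 -> matches Ivan
  - order 7 (Monitor): customer_id=NULL, no match -> kept with NULL
  - order 8 (Printer): customer_id=4 -> matches Frank
All 8 rows appear; 2 have NULL customer.

SQL:
SELECT a.product, b.name AS customer
FROM orders a
LEFT JOIN customers b ON a.customer_id = b.id

Result:
product  | customer
---------+---------
Mouse    | Jack    
Desk     | NULL    
Notebook | Jack    
Cable    | Ivan    
Speaker  | Frank   
Camera   | Ivan    
Monitor  | NULL    
Printer  | Frank   


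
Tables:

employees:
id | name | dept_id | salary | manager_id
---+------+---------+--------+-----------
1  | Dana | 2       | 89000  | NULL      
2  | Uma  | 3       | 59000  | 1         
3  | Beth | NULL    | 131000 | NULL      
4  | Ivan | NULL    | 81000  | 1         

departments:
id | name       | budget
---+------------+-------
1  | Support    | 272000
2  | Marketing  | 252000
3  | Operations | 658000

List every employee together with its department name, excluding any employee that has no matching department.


INNER JOIN keeps only employees rows whose dept_id matches an id in departments. Walk through each employee:
  - employee 1 (Dana): dept_id=2 -> matches Marketing
  - employee 2 (Uma): dept_id=3 -> matches Operations
  - employee 3 (Beth): dept_id=NULL, no match -> dropped
  - employee 4 (Ivan): dept_id=NULL, no match -> dropped
So 2 of 4 rows are dropped.

SQL:
SELECT a.name, b.name AS department
FROM employees a
INNER JOIN departments b ON a.dept_id = b.id

Result:
name | department
-----+-----------
Dana | Marketing 
Uma  | Operations


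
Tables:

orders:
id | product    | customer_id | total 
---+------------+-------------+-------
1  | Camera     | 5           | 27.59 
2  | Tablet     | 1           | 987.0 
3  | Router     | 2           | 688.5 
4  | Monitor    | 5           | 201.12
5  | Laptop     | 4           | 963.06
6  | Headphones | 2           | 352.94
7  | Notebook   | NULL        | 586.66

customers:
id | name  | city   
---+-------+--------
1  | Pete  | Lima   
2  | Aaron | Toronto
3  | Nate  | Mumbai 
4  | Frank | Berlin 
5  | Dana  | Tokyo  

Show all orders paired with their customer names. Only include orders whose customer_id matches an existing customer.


INNER JOIN keeps only orders rows whose customer_id matches an id in customers. Walk through each order:
  - order 1 (Camera): customer_id=5 -> matches Dana
  - order 2 (Tablet): customer_id=1 -> matches Pete
  - order 3 (Router): customer_id=2 -> matches Aaron
  - order 4 (Monitor): customer_id=5 -> matches Dana
  - order 5 (Laptop): customer_id=4 -> matches Frank
  - order 6 (Headphones): customer_id=2 -> matches Aaron
  - order 7 (Notebook): customer_id=NULL, no match -> dropped
So 1 of 7 rows is dropped.

SQL:
SELECT a.product, b.name AS customer
FROM orders a
INNER JOIN customers b ON a.customer_id = b.id

Result:
product    | customer
-----------+---------
Camera     | Dana    
Tablet     | Pete    
Router     | Aaron   
Monitor    | Dana    
Laptop     | Frank   
Headphones | Aaron   


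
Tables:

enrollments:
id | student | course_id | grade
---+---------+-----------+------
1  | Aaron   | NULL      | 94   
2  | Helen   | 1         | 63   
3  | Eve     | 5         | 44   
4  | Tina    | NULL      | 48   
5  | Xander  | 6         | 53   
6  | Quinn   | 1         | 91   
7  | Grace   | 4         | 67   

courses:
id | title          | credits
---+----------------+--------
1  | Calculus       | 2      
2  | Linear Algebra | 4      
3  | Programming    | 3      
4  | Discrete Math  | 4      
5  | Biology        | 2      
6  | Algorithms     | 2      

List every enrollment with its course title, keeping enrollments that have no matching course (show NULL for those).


LEFT JOIN keeps every row from enrollments (the left table); where course_id has no match in courses, the course columns become NULL. Walk through each enrollment:
  - enrollment 1 (Aaron): course_id=NULL, no match -> kept with NULL
  - enrollment 2 (Helen): course_id=1 -> matches Calculus
  - enrollment 3 (Eve): course_id=5 -> matches Biology
  - enrollment 4 (Tina): course_id=NULL, no match -> kept with NULL
  - enrollment 5 (Xander): course_id=6 -> matches Algorithms
  - enrollment 6 (Quinn): course_id=1 -> matches Calculus
  - enrollment 7 (Grace): course_id=4 -> matches Discrete Math
All 7 rows appear; 2 have NULL course.

SQL:
SELECT a.student, b.title AS course
FROM enrollments a
LEFT JOIN courses b ON a.course_id = b.id

Result:
student | course       
--------+--------------
Aaron   | NULL         
Helen   | Calculus     
Eve     | Biology      
Tina    | NULL         
Xander  | Algorithms   
Quinn   | Calculus     
Grace   | Discrete Math


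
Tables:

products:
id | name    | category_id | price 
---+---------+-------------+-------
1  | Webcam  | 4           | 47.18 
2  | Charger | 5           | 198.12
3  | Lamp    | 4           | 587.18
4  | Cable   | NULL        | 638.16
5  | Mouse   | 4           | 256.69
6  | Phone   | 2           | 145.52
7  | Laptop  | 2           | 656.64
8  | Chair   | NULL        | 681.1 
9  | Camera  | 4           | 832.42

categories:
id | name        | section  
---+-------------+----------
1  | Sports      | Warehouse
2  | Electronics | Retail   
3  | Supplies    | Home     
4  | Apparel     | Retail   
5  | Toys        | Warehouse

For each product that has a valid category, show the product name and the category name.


INNER JOIN keeps only products rows whose category_id matches an id in categories. Walk through each product:
  - product 1 (Webcam): category_id=4 -> matches Apparel
  - product 2 (Charger): category_id=5 -> matches Toys
  - product 3 (Lamp): category_id=4 -> matches Apparel
  - product 4 (Cable): category_id=NULL, no match -> dropped
  - product 5 (Mouse): category_id=4 -> matches Apparel
  - product 6 (Phone): category_id=2 -> matches Electronics
  - product 7 (Laptop): category_id=2 -> matches Electronics
  - product 8 (Chair): category_id=NULL, no match -> dropped
  - product 9 (Camera): category_id=4 -> matches Apparel
So 2 of 9 rows are dropped.

SQL:
SELECT a.name, b.name AS category
FROM products a
INNER JOIN categories b ON a.category_id = b.id

Result:
name    | category   
--------+------------
Webcam  | Apparel    
Charger | Toys       
Lamp    | Apparel    
Mouse   | Apparel    
Phone   | Electronics
Laptop  | Electronics
Camera  | Apparel    


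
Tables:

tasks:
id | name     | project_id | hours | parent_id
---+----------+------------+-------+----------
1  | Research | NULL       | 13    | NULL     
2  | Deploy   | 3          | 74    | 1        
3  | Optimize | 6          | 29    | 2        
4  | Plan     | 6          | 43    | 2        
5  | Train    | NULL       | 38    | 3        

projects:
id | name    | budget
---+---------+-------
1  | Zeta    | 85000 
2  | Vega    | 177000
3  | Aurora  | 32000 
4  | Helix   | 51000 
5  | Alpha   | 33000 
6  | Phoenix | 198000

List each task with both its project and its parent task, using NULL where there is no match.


Two LEFT JOINs from the same base table tasks: one to projects via project_id, one to tasks itself via parent_id. Both are LEFT so every task is preserved.
Match against projects:
  - task 1 (Research): project_id=NULL, no match -> kept with NULL
  - task 2 (Deploy): project_id=3 -> matches Aurora
  - task 3 (Optimize): project_id=6 -> matches Phoenix
  - task 4 (Plan): project_id=6 -> matches Phoenix
  - task 5 (Train): project_id=NULL, no match -> kept with NULL
Match against tasks (self):
  - task 1 (Research): parent_id=NULL -> NULL
  - task 2 (Deploy): parent_id=1 -> Research
  - task 3 (Optimize): parent_id=2 -> Deploy
  - task 4 (Plan): parent_id=2 -> Deploy
  - task 5 (Train): parent_id=3 -> Optimize

SQL:
SELECT a.name, b.name AS project, c.name AS parent
FROM tasks a
LEFT JOIN projects b ON a.project_id = b.id
LEFT JOIN tasks c ON a.parent_id = c.id

Result:
name     | project | parent  
---------+---------+---------
Research | NULL    | NULL    
Deploy   | Aurora  | Research
Optimize | Phoenix | Deploy  
Plan     | Phoenix | Deploy  
Train    | NULL    | Optimize


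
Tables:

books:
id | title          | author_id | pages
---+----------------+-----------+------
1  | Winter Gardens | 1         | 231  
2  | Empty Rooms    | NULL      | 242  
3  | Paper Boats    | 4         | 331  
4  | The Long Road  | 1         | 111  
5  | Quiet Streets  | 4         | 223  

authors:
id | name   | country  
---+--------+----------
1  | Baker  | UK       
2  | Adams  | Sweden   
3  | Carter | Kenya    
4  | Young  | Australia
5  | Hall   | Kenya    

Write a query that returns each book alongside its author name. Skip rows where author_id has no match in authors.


INNER JOIN keeps only books rows whose author_id matches an id in authors. Walk through each book:
  - book 1 (Winter Gardens): author_id=1 -> matches Baker
  - book 2 (Empty Rooms): author_id=NULL, no match -> dropped
  - book 3 (Paper Boats): author_id=4 -> matches Young
  - book 4 (The Long Road): author_id=1 -> matches Baker
  - book 5 (Quiet Streets): author_id=4 -> matches Young
So 1 of 5 rows is dropped.

SQL:
SELECT a.title, b.name AS author
FROM books a
INNER JOIN authors b ON a.author_id = b.id

Result:
title          | author
---------------+-------
Winter Gardens | Baker 
Paper Boats    | Young 
The Long Road  | Baker 
Quiet Streets  | Young 


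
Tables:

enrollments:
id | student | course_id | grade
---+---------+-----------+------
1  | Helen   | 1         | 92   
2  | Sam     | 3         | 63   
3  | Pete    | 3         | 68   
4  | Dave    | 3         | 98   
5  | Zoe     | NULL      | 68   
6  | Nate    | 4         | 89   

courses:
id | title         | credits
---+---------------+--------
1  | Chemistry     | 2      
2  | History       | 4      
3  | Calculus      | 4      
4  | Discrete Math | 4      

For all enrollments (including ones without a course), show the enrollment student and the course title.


LEFT JOIN keeps every row from enrollments (the left table); where course_id has no match in courses, the course columns become NULL. Walk through each enrollment:
  - enrollment 1 (Helen): course_id=1 -> matches Chemistry
  - enrollment 2 (Sam): course_id=3 -> matches Calculus
  - enrollment 3 (Pete): course_id=3 -> matches Calculus
  - enrollment 4 (Dave): course_id=3 -> matches Calculus
  - enrollment 5 (Zoe): course_id=NULL, no match -> kept with NULL
  - enrollment 6 (Nate): course_id=4 -> matches Discrete Math
All 6 rows appear; 1 has NULL course.

SQL:
SELECT a.student, b.title AS course
FROM enrollments a
LEFT JOIN courses b ON a.course_id = b.id

Result:
student | course       
--------+--------------
Helen   | Chemistry    
Sam     | Calculus     
Pete    | Calculus     
Dave    | Calculus     
Zoe     | NULL         
Nate    | Discrete Math
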